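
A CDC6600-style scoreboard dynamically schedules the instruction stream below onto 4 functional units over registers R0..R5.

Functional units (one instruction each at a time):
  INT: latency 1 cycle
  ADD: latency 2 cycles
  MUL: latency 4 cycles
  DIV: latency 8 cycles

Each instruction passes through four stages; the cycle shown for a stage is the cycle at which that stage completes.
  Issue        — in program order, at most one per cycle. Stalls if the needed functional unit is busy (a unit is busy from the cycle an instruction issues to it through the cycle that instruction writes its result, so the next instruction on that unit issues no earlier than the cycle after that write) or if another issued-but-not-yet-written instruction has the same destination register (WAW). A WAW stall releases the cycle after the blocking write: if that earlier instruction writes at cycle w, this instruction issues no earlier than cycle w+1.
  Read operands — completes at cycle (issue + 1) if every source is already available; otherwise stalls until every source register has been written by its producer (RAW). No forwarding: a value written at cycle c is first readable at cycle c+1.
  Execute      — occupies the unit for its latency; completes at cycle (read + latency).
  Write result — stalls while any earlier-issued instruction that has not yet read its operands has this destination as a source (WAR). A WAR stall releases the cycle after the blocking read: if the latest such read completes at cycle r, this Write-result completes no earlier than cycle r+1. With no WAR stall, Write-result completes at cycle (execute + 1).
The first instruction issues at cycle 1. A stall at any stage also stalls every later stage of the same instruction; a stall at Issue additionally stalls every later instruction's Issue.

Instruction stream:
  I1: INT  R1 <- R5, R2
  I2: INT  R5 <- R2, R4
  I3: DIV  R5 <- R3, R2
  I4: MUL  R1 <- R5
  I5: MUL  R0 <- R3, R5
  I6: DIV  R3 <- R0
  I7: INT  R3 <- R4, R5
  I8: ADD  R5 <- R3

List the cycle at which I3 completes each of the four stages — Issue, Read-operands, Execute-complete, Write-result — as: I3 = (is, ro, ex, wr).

I3 = (9, 10, 18, 19)

  I1 | 1 | 2 | 3 | 4
  I2 | 5 | 6 | 7 | 8   struct: INT busy until I1 writes@4
  I3 | 9 | 10 | 18 | 19   WAW R5: wait I2 write@8
  I4 | 10 | 20 | 24 | 25   RAW R5: wait I3 write@19
  I5 | 26 | 27 | 31 | 32   struct: MUL busy until I4 writes@25
  I6 | 27 | 33 | 41 | 42   RAW R0: wait I5 write@32
  I7 | 43 | 44 | 45 | 46   WAW R3: wait I6 write@42
  I8 | 44 | 47 | 49 | 50   RAW R3: wait I7 write@46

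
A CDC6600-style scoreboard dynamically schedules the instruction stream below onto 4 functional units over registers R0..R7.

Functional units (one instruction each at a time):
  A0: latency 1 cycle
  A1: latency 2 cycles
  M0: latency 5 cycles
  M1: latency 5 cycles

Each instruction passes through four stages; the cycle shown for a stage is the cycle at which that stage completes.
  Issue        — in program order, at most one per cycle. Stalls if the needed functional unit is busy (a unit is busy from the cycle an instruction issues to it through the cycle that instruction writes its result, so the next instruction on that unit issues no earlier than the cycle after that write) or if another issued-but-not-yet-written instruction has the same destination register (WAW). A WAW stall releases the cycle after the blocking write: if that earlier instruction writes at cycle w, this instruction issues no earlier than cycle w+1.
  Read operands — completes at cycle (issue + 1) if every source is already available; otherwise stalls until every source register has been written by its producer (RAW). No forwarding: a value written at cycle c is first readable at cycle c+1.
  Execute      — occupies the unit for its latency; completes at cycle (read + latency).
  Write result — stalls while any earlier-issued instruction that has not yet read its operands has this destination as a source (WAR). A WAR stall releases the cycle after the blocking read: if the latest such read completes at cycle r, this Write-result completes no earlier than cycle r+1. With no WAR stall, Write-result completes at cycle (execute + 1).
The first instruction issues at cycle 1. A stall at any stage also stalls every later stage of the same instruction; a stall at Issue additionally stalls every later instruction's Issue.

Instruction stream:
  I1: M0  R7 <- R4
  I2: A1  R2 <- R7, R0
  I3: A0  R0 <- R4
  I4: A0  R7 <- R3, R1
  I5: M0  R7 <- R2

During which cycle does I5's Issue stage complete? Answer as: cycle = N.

cycle = 15

[1] I1 dispatched to M0
[2] I1 operands ready · I2 dispatched to A1
[3] I3 dispatched to A0
[4] I3 operands ready
[5] I3 complete
[7] I1 complete
[8] R7←I1
[9] I2 operands ready
[10] R0←I3
[11] I2 complete · I4 dispatched to A0
[12] R2←I2 · I4 operands ready
[13] I4 complete
[14] R7←I4
[15] I5 dispatched to M0
[16] I5 operands ready
[21] I5 complete
[22] R7←I5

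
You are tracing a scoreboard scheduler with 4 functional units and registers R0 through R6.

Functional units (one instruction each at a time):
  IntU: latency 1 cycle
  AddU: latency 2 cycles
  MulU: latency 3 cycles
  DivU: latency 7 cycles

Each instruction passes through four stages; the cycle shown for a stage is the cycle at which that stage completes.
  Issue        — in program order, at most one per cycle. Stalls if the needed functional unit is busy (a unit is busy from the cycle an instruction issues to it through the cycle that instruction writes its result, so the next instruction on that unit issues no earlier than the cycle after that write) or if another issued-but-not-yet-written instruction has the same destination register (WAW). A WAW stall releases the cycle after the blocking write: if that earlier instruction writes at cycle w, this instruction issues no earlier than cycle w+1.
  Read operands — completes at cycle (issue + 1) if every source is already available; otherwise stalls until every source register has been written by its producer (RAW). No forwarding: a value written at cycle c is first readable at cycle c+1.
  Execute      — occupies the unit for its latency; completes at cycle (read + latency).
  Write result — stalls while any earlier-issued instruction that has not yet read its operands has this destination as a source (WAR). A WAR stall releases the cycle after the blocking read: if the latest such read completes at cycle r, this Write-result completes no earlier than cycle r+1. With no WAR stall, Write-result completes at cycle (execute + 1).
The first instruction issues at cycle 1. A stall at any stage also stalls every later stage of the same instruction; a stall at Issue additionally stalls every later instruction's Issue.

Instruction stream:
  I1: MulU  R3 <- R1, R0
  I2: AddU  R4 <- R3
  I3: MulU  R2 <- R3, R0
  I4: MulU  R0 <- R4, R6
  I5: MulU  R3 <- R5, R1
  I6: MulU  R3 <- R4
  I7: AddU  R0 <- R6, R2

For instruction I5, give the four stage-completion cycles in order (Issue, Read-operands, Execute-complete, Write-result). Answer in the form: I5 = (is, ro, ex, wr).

c1: I1→MulU
c2: I1 RO | I2→AddU
c5: I1 EX
c6: I1 WR R3
c7: I2 RO | I3→MulU
c8: I3 RO
c9: I2 EX
c10: I2 WR R4
c11: I3 EX
c12: I3 WR R2
c13: I4→MulU
c14: I4 RO
c17: I4 EX
c18: I4 WR R0
c19: I5→MulU
c20: I5 RO
c23: I5 EX
c24: I5 WR R3
c25: I6→MulU
c26: I6 RO | I7→AddU
c27: I7 RO
c29: I6 EX | I7 EX
c30: I6 WR R3 | I7 WR R0

I5 = (19, 20, 23, 24)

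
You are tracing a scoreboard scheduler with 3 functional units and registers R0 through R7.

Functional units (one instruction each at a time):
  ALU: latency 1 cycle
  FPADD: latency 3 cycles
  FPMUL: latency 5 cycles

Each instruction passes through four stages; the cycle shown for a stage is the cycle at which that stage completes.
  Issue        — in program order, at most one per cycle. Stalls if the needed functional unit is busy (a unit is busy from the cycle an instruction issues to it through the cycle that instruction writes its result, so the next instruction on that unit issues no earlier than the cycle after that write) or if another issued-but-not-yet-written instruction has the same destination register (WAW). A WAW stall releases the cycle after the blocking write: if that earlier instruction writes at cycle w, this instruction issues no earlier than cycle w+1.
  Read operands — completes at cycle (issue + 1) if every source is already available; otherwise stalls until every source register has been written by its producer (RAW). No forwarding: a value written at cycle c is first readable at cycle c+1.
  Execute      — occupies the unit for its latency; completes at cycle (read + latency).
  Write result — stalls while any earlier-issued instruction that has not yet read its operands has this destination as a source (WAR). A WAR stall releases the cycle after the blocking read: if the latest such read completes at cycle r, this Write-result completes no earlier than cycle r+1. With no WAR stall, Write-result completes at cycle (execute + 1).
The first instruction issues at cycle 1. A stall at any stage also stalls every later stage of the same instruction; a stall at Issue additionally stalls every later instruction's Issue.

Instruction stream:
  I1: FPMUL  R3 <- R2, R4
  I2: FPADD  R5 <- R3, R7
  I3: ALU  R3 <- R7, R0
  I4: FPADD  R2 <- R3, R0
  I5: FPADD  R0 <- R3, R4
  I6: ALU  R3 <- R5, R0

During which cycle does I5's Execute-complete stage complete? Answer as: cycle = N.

cycle = 24

c1: I1 dispatched to FPMUL
c2: I1 operands ready; I2 dispatched to FPADD
c7: I1 complete
c8: R3←I1
c9: I2 operands ready; I3 dispatched to ALU
c10: I3 operands ready
c11: I3 complete
c12: I2 complete; R3←I3
c13: R5←I2
c14: I4 dispatched to FPADD
c15: I4 operands ready
c18: I4 complete
c19: R2←I4
c20: I5 dispatched to FPADD
c21: I5 operands ready; I6 dispatched to ALU
c24: I5 complete
c25: R0←I5
c26: I6 operands ready
c27: I6 complete
c28: R3←I6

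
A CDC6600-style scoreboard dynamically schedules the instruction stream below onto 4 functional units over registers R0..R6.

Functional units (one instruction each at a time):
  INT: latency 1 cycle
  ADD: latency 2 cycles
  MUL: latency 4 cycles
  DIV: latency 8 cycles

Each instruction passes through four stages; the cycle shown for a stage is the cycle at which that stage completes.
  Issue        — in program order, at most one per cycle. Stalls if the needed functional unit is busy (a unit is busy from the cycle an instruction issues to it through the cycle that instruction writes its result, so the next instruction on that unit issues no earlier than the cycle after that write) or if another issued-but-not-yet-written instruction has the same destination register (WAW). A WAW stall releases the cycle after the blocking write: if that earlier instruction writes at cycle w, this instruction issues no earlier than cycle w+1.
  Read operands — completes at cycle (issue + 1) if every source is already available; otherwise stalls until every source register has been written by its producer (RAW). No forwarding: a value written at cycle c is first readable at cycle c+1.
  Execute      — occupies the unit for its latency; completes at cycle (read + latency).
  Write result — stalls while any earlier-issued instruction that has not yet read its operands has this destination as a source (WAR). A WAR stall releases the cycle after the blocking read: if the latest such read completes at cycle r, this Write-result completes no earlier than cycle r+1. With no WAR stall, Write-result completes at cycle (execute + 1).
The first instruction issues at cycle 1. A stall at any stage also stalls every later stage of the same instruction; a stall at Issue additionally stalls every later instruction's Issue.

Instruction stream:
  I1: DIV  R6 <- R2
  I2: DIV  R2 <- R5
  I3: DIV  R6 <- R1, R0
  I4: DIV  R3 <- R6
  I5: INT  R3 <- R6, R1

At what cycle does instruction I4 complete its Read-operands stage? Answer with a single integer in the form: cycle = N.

  I1 | 1 | 2 | 10 | 11
  I2 | 12 | 13 | 21 | 22   struct: DIV busy until I1 writes@11
  I3 | 23 | 24 | 32 | 33   struct: DIV busy until I2 writes@22
  I4 | 34 | 35 | 43 | 44   struct: DIV busy until I3 writes@33
  I5 | 45 | 46 | 47 | 48   WAW R3: wait I4 write@44

cycle = 35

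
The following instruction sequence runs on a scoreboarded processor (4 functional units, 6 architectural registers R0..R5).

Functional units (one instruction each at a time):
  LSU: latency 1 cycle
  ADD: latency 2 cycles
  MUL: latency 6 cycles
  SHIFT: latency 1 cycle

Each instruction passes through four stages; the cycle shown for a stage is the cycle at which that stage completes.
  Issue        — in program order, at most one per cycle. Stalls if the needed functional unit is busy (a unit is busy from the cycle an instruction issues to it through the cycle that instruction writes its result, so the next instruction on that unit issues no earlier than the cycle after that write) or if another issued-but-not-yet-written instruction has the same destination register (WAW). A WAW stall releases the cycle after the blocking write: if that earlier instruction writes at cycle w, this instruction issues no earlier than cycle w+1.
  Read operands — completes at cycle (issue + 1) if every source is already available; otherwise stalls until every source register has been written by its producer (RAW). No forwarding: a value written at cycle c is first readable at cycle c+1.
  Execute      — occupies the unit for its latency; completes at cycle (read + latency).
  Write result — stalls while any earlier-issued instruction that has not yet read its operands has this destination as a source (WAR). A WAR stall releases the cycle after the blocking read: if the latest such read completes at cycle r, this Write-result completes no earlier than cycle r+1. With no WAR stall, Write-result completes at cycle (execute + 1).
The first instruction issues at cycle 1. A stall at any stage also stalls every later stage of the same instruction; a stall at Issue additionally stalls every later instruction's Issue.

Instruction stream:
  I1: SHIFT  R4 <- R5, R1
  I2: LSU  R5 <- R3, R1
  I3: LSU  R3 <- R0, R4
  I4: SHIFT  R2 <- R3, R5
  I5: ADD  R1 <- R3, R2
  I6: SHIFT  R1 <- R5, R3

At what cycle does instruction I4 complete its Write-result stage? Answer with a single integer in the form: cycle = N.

cycle = 12

cycle 1: I1→SHIFT
cycle 2: I1 RO; I2→LSU
cycle 3: I1 EX; I2 RO
cycle 4: I1 WR R4; I2 EX
cycle 5: I2 WR R5
cycle 6: I3→LSU
cycle 7: I3 RO; I4→SHIFT
cycle 8: I3 EX; I5→ADD
cycle 9: I3 WR R3
cycle 10: I4 RO
cycle 11: I4 EX
cycle 12: I4 WR R2
cycle 13: I5 RO
cycle 15: I5 EX
cycle 16: I5 WR R1
cycle 17: I6→SHIFT
cycle 18: I6 RO
cycle 19: I6 EX
cycle 20: I6 WR R1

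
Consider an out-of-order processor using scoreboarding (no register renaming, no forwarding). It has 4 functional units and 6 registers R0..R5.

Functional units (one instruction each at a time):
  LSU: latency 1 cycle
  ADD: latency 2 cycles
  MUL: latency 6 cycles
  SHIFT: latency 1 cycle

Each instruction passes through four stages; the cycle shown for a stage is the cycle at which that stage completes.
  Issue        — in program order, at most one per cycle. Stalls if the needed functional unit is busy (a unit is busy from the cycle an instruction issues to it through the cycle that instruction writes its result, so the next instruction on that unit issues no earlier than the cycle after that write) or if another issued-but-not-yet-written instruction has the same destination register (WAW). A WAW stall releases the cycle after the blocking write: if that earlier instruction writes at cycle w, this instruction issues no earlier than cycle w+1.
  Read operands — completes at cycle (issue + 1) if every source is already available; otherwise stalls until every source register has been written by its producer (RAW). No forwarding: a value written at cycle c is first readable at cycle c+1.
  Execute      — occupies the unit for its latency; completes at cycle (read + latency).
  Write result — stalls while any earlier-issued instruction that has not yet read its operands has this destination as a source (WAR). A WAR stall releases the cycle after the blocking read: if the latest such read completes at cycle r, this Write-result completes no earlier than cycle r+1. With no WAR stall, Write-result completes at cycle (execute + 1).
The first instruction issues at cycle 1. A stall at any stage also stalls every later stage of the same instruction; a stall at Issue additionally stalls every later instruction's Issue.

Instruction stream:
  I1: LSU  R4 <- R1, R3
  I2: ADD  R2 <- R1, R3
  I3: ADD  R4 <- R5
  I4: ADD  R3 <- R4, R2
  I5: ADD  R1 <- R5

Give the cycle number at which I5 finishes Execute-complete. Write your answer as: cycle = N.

cycle = 20

1) issue 1, read 2, done 3, write 4
2) issue 2, read 3, done 5, write 6
3) issue 7, read 8, done 10, write 11  <struct: ADD busy until I2 writes@6>
4) issue 12, read 13, done 15, write 16  <struct: ADD busy until I3 writes@11>
5) issue 17, read 18, done 20, write 21  <struct: ADD busy until I4 writes@16>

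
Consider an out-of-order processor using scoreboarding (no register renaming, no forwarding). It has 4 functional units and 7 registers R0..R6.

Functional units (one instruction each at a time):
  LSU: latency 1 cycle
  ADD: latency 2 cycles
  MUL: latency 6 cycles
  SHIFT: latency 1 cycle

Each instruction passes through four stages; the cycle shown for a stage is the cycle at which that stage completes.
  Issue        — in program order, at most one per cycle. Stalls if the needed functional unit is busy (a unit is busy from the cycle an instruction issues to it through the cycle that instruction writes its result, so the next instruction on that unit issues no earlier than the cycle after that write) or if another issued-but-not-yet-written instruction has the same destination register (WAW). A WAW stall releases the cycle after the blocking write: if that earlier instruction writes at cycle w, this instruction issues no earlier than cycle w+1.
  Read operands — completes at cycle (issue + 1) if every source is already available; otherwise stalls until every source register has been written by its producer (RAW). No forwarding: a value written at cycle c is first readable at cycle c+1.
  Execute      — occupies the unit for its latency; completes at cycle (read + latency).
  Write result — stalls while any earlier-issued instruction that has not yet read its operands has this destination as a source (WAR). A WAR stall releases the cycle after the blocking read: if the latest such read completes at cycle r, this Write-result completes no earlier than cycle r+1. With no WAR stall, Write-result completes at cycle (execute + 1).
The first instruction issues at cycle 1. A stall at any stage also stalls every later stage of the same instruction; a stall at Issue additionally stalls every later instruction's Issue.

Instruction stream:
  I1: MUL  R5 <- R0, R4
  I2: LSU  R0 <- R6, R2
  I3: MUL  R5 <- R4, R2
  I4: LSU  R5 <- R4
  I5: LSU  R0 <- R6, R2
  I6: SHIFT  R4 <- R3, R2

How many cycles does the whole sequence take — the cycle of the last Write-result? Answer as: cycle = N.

cycle = 27

I1: IS=1 RO=2 EX=8 WR=9
I2: IS=2 RO=3 EX=4 WR=5
I3: IS=10 RO=11 EX=17 WR=18  [struct: MUL busy until I1 writes@9]
I4: IS=19 RO=20 EX=21 WR=22  [WAW R5: wait I3 write@18]
I5: IS=23 RO=24 EX=25 WR=26  [struct: LSU busy until I4 writes@22]
I6: IS=24 RO=25 EX=26 WR=27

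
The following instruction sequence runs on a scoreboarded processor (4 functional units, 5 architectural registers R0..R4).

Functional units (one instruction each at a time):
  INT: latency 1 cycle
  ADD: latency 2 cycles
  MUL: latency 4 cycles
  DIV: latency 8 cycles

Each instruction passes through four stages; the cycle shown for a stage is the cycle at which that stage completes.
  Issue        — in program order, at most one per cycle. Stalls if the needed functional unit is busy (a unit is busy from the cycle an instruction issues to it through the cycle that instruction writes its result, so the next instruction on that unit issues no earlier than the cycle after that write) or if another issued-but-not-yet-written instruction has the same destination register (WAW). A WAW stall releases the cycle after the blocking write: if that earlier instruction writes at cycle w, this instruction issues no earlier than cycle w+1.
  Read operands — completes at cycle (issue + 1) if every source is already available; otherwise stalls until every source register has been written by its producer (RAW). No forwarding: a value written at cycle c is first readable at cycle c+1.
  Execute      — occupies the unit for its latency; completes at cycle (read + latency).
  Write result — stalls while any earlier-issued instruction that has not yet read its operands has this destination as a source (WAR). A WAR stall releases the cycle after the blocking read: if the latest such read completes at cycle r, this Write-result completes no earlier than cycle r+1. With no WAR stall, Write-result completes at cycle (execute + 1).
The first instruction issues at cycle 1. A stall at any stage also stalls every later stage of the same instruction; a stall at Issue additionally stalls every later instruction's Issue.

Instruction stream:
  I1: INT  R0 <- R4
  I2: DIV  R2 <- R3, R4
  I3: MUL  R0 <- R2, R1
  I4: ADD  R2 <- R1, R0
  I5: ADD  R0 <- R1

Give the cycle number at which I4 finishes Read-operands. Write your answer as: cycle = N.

cycle = 19

I1 -> (1, 2, 3, 4)
I2 -> (2, 3, 11, 12)
I3 -> (5, 13, 17, 18)  // WAW R0: wait I1 write@4, RAW R2: wait I2 write@12
I4 -> (13, 19, 21, 22)  // WAW R2: wait I2 write@12, RAW R0: wait I3 write@18
I5 -> (23, 24, 26, 27)  // struct: ADD busy until I4 writes@22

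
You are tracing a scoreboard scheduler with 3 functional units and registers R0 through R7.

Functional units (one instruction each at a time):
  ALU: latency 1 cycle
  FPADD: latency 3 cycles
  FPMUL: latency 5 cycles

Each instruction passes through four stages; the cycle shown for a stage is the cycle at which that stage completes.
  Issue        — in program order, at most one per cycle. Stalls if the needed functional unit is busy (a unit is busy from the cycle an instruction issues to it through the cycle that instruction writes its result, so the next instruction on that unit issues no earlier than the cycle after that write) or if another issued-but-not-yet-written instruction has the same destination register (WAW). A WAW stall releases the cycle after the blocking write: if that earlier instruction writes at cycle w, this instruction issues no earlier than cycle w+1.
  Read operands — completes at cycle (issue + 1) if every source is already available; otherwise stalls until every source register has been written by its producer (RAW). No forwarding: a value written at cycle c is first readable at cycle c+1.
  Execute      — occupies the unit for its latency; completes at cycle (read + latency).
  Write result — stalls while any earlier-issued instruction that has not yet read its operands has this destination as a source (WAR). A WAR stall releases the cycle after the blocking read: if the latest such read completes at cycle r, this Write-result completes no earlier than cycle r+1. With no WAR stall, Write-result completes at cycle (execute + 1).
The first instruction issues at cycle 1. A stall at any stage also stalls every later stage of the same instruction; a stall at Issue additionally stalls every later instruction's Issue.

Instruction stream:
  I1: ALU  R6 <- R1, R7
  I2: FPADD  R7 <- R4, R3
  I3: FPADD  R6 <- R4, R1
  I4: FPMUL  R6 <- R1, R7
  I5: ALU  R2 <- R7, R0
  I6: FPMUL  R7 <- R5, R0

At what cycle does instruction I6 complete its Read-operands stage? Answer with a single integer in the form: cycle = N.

cycle 1: I1→ALU
cycle 2: I1 RO | I2→FPADD
cycle 3: I1 EX | I2 RO
cycle 4: I1 WR R6
cycle 6: I2 EX
cycle 7: I2 WR R7
cycle 8: I3→FPADD
cycle 9: I3 RO
cycle 12: I3 EX
cycle 13: I3 WR R6
cycle 14: I4→FPMUL
cycle 15: I4 RO | I5→ALU
cycle 16: I5 RO
cycle 17: I5 EX
cycle 18: I5 WR R2
cycle 20: I4 EX
cycle 21: I4 WR R6
cycle 22: I6→FPMUL
cycle 23: I6 RO
cycle 28: I6 EX
cycle 29: I6 WR R7

cycle = 23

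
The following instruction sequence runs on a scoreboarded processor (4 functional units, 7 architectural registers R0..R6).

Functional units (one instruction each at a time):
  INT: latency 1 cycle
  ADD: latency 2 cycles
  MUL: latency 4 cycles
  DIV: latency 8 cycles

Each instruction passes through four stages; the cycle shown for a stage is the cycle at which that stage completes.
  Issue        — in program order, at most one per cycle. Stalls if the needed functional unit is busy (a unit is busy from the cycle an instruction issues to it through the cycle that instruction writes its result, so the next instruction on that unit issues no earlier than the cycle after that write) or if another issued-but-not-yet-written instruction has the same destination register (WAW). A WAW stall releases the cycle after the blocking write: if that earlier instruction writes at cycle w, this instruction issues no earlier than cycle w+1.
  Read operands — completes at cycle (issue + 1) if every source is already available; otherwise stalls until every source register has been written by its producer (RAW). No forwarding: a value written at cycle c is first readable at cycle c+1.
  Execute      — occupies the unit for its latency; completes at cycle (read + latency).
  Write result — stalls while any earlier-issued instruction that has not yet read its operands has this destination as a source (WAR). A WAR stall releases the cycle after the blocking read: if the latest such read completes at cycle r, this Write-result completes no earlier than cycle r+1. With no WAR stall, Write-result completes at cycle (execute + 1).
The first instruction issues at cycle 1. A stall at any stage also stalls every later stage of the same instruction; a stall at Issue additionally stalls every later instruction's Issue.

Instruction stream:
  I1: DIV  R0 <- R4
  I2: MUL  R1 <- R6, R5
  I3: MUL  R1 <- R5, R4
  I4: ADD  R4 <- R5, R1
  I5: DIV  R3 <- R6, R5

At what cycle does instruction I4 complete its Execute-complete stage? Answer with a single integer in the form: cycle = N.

[1] I1 dispatched to DIV
[2] I1 operands ready · I2 dispatched to MUL
[3] I2 operands ready
[7] I2 complete
[8] R1←I2
[9] I3 dispatched to MUL
[10] I1 complete · I3 operands ready · I4 dispatched to ADD
[11] R0←I1
[12] I5 dispatched to DIV
[13] I5 operands ready
[14] I3 complete
[15] R1←I3
[16] I4 operands ready
[18] I4 complete
[19] R4←I4
[21] I5 complete
[22] R3←I5

cycle = 18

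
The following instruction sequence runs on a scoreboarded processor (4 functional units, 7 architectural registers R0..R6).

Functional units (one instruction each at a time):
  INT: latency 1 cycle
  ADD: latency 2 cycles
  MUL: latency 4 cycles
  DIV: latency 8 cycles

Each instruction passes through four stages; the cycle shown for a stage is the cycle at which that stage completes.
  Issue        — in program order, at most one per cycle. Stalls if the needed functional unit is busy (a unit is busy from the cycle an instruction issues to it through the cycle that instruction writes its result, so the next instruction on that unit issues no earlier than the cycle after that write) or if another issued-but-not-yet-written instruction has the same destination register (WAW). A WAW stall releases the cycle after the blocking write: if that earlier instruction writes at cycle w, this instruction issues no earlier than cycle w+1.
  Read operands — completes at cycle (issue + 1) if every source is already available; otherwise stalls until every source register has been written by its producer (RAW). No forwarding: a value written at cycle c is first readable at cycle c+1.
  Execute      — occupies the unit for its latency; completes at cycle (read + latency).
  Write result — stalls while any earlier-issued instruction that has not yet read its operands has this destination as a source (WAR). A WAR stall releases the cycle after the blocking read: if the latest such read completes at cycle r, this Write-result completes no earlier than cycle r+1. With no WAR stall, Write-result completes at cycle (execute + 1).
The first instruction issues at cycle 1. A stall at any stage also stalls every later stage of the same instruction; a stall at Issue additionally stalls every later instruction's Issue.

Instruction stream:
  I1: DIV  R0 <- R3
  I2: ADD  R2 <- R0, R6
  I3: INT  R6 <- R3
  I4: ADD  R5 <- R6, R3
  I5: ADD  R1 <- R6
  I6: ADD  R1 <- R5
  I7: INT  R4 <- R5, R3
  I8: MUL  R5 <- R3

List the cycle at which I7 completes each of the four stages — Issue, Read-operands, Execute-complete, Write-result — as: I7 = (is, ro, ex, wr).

t=1  I1 issues→DIV
t=2  I1 reads | I2 issues→ADD
t=3  I3 issues→INT
t=4  I3 reads
t=5  I3 exec-done
t=10  I1 exec-done
t=11  I1 writes R0
t=12  I2 reads
t=13  I3 writes R6
t=14  I2 exec-done
t=15  I2 writes R2
t=16  I4 issues→ADD
t=17  I4 reads
t=19  I4 exec-done
t=20  I4 writes R5
t=21  I5 issues→ADD
t=22  I5 reads
t=24  I5 exec-done
t=25  I5 writes R1
t=26  I6 issues→ADD
t=27  I6 reads | I7 issues→INT
t=28  I7 reads | I8 issues→MUL
t=29  I6 exec-done | I7 exec-done | I8 reads
t=30  I6 writes R1 | I7 writes R4
t=33  I8 exec-done
t=34  I8 writes R5

I7 = (27, 28, 29, 30)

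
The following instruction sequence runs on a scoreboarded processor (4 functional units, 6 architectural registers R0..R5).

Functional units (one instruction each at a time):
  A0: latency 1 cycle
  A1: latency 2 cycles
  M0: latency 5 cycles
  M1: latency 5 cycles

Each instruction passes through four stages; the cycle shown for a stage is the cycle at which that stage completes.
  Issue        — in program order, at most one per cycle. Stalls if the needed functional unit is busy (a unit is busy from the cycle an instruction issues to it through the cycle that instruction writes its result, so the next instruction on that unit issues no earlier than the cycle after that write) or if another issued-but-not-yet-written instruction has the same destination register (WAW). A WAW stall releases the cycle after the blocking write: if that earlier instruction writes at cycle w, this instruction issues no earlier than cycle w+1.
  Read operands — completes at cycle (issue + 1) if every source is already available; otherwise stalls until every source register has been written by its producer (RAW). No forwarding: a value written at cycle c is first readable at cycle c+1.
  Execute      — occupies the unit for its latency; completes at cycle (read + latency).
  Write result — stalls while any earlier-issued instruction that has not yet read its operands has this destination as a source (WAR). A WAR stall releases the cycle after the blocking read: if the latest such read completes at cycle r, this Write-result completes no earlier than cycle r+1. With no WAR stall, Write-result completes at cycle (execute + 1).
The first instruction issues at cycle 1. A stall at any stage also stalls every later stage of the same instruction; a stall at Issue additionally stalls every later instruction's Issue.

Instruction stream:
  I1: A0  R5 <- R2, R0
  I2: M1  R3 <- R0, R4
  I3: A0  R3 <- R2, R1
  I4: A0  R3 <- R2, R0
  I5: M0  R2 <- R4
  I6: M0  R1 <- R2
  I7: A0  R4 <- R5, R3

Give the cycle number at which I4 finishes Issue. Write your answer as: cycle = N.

cycle 1: issue I1 (A0)
cycle 2: I1 read-ops · issue I2 (M1)
cycle 3: I1 finished on A0 · I2 read-ops
cycle 4: I1→R5
cycle 8: I2 finished on M1
cycle 9: I2→R3
cycle 10: issue I3 (A0)
cycle 11: I3 read-ops
cycle 12: I3 finished on A0
cycle 13: I3→R3
cycle 14: issue I4 (A0)
cycle 15: I4 read-ops · issue I5 (M0)
cycle 16: I4 finished on A0 · I5 read-ops
cycle 17: I4→R3
cycle 21: I5 finished on M0
cycle 22: I5→R2
cycle 23: issue I6 (M0)
cycle 24: I6 read-ops · issue I7 (A0)
cycle 25: I7 read-ops
cycle 26: I7 finished on A0
cycle 27: I7→R4
cycle 29: I6 finished on M0
cycle 30: I6→R1

cycle = 14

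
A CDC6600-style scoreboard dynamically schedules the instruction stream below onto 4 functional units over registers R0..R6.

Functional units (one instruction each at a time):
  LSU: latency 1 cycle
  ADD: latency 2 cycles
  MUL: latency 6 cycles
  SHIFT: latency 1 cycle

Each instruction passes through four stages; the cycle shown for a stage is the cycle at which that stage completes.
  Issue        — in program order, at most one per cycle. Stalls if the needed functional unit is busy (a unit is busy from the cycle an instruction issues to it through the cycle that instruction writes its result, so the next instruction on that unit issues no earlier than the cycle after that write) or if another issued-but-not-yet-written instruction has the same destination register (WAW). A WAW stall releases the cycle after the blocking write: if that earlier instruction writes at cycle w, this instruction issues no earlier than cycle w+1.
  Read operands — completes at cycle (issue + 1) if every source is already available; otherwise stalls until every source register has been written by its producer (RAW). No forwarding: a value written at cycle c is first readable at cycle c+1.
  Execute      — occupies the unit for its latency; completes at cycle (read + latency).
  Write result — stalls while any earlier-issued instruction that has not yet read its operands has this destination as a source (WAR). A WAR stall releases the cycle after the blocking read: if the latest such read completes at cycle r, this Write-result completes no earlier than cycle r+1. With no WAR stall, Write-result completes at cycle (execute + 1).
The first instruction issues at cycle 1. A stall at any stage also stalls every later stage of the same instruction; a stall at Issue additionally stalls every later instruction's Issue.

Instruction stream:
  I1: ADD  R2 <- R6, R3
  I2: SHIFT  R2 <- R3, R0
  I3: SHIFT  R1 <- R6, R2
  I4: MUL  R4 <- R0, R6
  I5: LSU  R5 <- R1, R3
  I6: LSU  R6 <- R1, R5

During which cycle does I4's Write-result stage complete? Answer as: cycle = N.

c1: issue I1 (ADD)
c2: I1 read-ops
c4: I1 finished on ADD
c5: I1→R2
c6: issue I2 (SHIFT)
c7: I2 read-ops
c8: I2 finished on SHIFT
c9: I2→R2
c10: issue I3 (SHIFT)
c11: I3 read-ops, issue I4 (MUL)
c12: I3 finished on SHIFT, I4 read-ops, issue I5 (LSU)
c13: I3→R1
c14: I5 read-ops
c15: I5 finished on LSU
c16: I5→R5
c17: issue I6 (LSU)
c18: I4 finished on MUL, I6 read-ops
c19: I4→R4, I6 finished on LSU
c20: I6→R6

cycle = 19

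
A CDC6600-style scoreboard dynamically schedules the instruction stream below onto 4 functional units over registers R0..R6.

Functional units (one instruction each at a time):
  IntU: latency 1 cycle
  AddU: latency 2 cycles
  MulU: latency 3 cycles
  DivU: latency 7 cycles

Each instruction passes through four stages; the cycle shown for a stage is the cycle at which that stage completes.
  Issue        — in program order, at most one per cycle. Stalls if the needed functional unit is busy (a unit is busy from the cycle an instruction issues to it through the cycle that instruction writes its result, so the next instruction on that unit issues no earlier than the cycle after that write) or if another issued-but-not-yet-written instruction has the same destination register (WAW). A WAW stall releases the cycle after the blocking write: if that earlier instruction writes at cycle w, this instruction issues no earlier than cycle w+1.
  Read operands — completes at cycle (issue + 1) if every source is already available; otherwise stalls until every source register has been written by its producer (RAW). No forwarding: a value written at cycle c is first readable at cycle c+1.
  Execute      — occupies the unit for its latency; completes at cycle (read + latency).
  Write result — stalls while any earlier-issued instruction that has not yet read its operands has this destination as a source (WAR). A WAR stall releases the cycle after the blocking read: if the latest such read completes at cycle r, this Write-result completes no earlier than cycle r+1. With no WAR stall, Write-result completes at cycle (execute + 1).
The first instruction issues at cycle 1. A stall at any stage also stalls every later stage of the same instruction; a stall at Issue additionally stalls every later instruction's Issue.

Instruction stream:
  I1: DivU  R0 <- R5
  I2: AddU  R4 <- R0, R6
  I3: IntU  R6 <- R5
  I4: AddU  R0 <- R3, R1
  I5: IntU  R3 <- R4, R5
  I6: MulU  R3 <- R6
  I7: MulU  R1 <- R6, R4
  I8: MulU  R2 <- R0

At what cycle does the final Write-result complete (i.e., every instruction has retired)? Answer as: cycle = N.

1) issue 1, read 2, done 9, write 10
2) issue 2, read 11, done 13, write 14  <RAW R0: wait I1 write@10>
3) issue 3, read 4, done 5, write 12  <WAR R6: wait I2 read@11>
4) issue 15, read 16, done 18, write 19  <struct: AddU busy until I2 writes@14>
5) issue 16, read 17, done 18, write 19
6) issue 20, read 21, done 24, write 25  <WAW R3: wait I5 write@19>
7) issue 26, read 27, done 30, write 31  <struct: MulU busy until I6 writes@25>
8) issue 32, read 33, done 36, write 37  <struct: MulU busy until I7 writes@31>

cycle = 37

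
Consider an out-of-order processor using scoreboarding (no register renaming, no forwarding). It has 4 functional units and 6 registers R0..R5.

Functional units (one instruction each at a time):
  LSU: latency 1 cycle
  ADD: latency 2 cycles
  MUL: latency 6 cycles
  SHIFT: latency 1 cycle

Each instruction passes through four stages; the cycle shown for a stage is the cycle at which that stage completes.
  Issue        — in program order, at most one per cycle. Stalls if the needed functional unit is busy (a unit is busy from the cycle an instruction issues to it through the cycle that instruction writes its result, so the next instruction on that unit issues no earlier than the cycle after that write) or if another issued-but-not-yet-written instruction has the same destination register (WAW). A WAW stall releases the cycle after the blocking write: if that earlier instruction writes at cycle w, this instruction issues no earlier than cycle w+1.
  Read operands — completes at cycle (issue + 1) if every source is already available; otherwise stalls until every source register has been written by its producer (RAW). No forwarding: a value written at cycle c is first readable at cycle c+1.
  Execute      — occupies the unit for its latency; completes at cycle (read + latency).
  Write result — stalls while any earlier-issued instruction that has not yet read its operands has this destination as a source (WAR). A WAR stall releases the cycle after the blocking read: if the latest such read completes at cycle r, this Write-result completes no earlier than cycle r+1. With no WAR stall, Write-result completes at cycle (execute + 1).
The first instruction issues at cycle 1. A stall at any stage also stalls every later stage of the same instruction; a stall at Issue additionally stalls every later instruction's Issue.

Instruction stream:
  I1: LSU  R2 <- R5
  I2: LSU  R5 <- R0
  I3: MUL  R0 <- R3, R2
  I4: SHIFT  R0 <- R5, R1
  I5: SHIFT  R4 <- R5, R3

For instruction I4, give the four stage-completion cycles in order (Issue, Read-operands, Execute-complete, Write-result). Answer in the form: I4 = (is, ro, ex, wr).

I4 = (15, 16, 17, 18)

[1] I1 issues→LSU
[2] I1 reads
[3] I1 exec-done
[4] I1 writes R2
[5] I2 issues→LSU
[6] I2 reads · I3 issues→MUL
[7] I2 exec-done · I3 reads
[8] I2 writes R5
[13] I3 exec-done
[14] I3 writes R0
[15] I4 issues→SHIFT
[16] I4 reads
[17] I4 exec-done
[18] I4 writes R0
[19] I5 issues→SHIFT
[20] I5 reads
[21] I5 exec-done
[22] I5 writes R4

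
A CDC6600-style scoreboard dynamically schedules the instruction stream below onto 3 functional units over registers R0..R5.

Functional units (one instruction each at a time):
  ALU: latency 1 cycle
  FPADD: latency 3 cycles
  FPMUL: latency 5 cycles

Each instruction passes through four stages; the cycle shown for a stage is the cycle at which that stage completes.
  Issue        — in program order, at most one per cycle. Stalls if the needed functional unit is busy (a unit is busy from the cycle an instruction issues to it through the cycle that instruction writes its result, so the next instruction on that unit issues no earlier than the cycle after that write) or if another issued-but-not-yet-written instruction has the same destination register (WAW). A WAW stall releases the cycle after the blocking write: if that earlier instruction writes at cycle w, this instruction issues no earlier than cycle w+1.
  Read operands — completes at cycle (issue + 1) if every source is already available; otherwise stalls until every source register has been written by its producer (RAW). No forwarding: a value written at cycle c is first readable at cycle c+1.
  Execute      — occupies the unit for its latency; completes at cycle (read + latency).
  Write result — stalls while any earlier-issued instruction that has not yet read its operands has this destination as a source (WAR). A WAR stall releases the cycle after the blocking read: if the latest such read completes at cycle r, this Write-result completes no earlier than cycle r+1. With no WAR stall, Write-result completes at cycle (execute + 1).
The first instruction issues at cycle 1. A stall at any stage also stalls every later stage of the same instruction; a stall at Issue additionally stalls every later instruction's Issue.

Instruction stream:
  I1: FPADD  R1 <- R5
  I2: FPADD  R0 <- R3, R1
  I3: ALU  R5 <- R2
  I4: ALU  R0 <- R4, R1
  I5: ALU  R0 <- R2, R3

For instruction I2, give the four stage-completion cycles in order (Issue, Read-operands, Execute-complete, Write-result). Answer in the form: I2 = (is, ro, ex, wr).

cycle 1: I1 dispatched to FPADD
cycle 2: I1 operands ready
cycle 5: I1 complete
cycle 6: R1←I1
cycle 7: I2 dispatched to FPADD
cycle 8: I2 operands ready; I3 dispatched to ALU
cycle 9: I3 operands ready
cycle 10: I3 complete
cycle 11: I2 complete; R5←I3
cycle 12: R0←I2
cycle 13: I4 dispatched to ALU
cycle 14: I4 operands ready
cycle 15: I4 complete
cycle 16: R0←I4
cycle 17: I5 dispatched to ALU
cycle 18: I5 operands ready
cycle 19: I5 complete
cycle 20: R0←I5

I2 = (7, 8, 11, 12)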